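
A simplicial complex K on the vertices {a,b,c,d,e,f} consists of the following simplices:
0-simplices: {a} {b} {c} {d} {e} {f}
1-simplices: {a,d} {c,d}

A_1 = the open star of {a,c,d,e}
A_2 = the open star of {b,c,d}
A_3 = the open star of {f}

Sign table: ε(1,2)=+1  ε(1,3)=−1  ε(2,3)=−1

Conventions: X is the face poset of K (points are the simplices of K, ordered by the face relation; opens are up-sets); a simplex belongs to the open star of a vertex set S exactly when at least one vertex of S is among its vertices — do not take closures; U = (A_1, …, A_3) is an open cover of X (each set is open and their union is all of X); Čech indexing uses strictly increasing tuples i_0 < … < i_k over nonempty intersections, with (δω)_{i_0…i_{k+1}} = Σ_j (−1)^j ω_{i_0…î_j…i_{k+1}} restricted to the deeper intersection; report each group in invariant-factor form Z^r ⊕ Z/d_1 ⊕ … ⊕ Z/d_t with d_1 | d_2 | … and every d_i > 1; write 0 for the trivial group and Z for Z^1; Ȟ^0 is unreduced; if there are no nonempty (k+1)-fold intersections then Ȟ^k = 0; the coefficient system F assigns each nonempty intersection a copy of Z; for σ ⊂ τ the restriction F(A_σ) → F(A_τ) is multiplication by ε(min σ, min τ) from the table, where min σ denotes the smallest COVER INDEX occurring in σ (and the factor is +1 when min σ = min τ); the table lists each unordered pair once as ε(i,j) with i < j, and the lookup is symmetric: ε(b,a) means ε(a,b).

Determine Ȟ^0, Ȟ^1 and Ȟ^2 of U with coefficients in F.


nerve simplices:
  A1={{a},{c},{d},{e},{a,d},{c,d}} A2={{b},{c},{d},{a,d},{c,d}} A3={{f}}
  A12={{c},{d},{a,d},{c,d}}
C dims 3,1; δ0: rk 1, SNF 1^1
degree 0: 3−1−0 = 2 → Ȟ^0 ≅ Z^2
degree 1: 1−0−1 = 0 → Ȟ^1 ≅ 0
degree 2: 0−0−0 = 0 → Ȟ^2 ≅ 0

Ȟ^0 = Z^2, Ȟ^1 = 0, Ȟ^2 = 0


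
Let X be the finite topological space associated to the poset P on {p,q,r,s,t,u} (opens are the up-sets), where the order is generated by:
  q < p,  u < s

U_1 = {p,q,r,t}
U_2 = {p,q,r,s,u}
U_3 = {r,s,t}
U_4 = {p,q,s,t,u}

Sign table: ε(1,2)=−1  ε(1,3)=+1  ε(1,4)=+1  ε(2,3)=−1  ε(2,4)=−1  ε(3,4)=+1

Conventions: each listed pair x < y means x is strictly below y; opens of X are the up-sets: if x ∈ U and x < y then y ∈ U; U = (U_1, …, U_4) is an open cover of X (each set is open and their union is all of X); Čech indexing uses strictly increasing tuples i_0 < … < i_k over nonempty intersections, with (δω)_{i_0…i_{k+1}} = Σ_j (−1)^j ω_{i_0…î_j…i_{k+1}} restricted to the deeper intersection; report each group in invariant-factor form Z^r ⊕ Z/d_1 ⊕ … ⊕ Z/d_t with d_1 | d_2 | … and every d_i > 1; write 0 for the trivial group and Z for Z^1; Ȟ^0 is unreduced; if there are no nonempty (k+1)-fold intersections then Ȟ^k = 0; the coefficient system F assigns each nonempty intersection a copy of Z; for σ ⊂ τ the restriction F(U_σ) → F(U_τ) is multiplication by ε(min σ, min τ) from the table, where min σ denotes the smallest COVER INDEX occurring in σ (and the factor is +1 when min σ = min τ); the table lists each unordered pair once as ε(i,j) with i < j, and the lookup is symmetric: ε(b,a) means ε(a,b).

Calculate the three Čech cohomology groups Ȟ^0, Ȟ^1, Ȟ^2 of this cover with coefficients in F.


nonempty intersections:
  U12={p,q,r} U13={r,t} U14={p,q,t} U23={r,s} U24={p,q,s,u} U34={s,t}
  U123={r} U124={p,q} U134={t} U234={s}
C dims 4,6,4; δ0: rk 3, SNF 1^3; δ1: rk 3, SNF 1^3
Ȟ^0: (4−3)−0=1 ⇒ Z
Ȟ^1: (6−3)−3=0 ⇒ 0
Ȟ^2: (4−0)−3=1 ⇒ Z

Ȟ^0(U;F) ≅ Z, Ȟ^1(U;F) ≅ 0, Ȟ^2(U;F) ≅ Z


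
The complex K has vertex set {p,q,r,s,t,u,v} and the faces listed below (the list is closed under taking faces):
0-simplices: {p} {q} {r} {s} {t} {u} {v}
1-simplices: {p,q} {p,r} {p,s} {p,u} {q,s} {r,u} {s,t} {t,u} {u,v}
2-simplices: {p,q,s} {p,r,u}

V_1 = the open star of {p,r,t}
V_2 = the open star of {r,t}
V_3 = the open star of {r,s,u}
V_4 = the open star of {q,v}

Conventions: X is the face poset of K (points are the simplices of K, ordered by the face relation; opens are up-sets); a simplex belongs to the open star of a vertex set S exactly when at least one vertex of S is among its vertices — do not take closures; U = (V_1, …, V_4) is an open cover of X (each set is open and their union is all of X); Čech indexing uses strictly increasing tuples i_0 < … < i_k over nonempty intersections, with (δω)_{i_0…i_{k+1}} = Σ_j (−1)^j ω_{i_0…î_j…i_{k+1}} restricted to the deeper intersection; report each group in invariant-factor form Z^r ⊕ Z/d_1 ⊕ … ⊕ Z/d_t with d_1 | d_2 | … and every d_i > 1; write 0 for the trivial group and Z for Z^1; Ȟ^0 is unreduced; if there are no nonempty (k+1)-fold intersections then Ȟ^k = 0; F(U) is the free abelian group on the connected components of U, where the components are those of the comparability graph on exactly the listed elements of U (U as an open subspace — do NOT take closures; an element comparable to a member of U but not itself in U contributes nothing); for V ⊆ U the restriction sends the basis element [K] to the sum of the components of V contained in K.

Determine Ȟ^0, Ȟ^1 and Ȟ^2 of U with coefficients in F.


Ȟ^0 ≅ Z,  Ȟ^1 ≅ Z,  Ȟ^2 ≅ 0

nerve of the cover:
  V1={{p},{r},{t},{p,q},{p,r},{p,s},{p,u},{r,u},{s,t},{t,u},{p,q,s},{p,r,u}} V2={{r},{t},{p,r},{r,u},{s,t},{t,u},{p,r,u}} V3={{r},{s},{u},{p,r},{p,s},{p,u},{q,s},{r,u},{s,t},{t,u},{u,v},{p,q,s},{p,r,u}} V4={{q},{v},{p,q},{q,s},{u,v},{p,q,s}}
  V12={{r},{t},{p,r},{r,u},{s,t},{t,u},{p,r,u}} V13={{r},{p,r},{p,s},{p,u},{r,u},{s,t},{t,u},{p,q,s},{p,r,u}} V14={{p,q},{p,q,s}} V23={{r},{p,r},{r,u},{s,t},{t,u},{p,r,u}} V34={{q,s},{u,v},{p,q,s}}
  V123={{r},{p,r},{r,u},{s,t},{t,u},{p,r,u}} V134={{p,q,s}}
components per intersection:
  V1: {{p},{r},{p,q},{p,r},{p,s},{p,u},{r,u},{p,q,s},{p,r,u}} {{t},{s,t},{t,u}}
  V2: {{r},{p,r},{r,u},{p,r,u}} {{t},{s,t},{t,u}}
  V3: {{r},{u},{p,r},{p,u},{r,u},{t,u},{u,v},{p,r,u}} {{s},{p,s},{q,s},{s,t},{p,q,s}}
  V4: {{q},{p,q},{q,s},{p,q,s}} {{v},{u,v}}
  V12: {{r},{p,r},{r,u},{p,r,u}} {{t},{s,t},{t,u}}
  V13: {{r},{p,r},{p,u},{r,u},{p,r,u}} {{p,s},{p,q,s}} {{s,t}} {{t,u}}
  V14: {{p,q},{p,q,s}}
  V23: {{r},{p,r},{r,u},{p,r,u}} {{s,t}} {{t,u}}
  V34: {{q,s},{p,q,s}} {{u,v}}
  V123: {{r},{p,r},{r,u},{p,r,u}} {{s,t}} {{t,u}}
  V134: {{p,q,s}}
C dims 8,12,4; δ0: rk 7, SNF 1^7; δ1: rk 4, SNF 1^4
Ȟ^0 = (8 − 7) − 0 = 1, so Ȟ^0 ≅ Z
Ȟ^1 = (12 − 4) − 7 = 1, so Ȟ^1 ≅ Z
Ȟ^2 = (4 − 0) − 4 = 0, so Ȟ^2 ≅ 0


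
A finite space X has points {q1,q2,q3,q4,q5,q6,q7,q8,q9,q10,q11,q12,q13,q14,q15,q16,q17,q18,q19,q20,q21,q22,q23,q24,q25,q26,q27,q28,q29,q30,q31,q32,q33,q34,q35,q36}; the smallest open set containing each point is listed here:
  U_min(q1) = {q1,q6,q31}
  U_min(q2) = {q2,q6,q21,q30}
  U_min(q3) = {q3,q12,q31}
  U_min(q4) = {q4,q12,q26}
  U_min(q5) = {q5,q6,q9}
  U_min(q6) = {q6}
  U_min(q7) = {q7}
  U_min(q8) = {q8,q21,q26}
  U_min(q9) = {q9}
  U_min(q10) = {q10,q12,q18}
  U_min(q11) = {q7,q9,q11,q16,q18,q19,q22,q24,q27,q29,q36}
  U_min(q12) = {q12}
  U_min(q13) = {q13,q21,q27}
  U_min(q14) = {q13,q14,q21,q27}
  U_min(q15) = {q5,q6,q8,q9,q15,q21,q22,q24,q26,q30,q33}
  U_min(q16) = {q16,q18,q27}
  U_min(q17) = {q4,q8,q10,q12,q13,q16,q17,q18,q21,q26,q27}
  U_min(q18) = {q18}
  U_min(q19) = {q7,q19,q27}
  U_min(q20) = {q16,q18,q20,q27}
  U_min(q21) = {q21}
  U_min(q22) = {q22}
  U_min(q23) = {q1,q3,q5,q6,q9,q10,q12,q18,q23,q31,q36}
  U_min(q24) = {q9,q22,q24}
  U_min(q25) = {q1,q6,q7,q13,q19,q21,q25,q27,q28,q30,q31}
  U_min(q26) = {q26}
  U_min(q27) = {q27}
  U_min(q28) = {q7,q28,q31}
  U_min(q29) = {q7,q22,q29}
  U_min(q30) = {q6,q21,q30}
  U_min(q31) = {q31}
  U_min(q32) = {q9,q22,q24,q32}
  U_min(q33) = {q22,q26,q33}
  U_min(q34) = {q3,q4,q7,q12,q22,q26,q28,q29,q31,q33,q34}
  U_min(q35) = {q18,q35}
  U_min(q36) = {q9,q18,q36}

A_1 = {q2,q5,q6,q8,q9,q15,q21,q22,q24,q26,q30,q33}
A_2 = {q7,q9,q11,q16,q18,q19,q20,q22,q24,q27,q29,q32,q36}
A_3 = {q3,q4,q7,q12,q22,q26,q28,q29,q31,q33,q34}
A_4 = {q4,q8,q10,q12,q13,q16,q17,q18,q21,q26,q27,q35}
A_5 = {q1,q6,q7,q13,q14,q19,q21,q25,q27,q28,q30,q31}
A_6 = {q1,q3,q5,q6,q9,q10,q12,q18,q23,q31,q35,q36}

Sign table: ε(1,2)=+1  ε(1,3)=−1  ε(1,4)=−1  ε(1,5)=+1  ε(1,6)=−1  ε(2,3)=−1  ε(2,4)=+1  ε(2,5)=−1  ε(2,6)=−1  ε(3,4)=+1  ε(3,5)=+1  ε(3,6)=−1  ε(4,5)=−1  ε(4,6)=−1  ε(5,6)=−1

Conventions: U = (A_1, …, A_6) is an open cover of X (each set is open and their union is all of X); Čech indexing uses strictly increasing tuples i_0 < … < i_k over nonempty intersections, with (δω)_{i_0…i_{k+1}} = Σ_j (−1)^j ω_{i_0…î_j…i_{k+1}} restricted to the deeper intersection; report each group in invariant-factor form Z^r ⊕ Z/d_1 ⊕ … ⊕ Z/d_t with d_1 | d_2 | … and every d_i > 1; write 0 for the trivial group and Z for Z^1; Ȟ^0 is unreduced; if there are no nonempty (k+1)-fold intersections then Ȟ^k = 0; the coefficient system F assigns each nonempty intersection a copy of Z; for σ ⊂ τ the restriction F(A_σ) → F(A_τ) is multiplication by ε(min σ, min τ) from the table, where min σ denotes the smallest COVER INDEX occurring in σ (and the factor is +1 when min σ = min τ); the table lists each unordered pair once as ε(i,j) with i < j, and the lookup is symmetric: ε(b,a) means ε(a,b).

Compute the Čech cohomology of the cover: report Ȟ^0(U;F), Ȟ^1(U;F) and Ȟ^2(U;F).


nonempty overlaps:
  A12={q9,q22,q24} A13={q22,q26,q33} A14={q8,q21,q26} A15={q6,q21,q30} A16={q5,q6,q9} A23={q7,q22,q29} A24={q16,q18,q27} A25={q7,q19,q27} A26={q9,q18,q36} A34={q4,q12,q26} A35={q7,q28,q31} A36={q3,q12,q31} A45={q13,q21,q27} A46={q10,q12,q18,q35} A56={q1,q6,q31}
  A123={q22} A126={q9} A134={q26} A145={q21} A156={q6} A235={q7} A245={q27} A246={q18} A346={q12} A356={q31}
C dims 6,15,10; δ0: rk 6, SNF 1^5·2; δ1: rk 9, SNF 1^9
degree 0: 6−6−0 = 0 → Ȟ^0 ≅ 0
degree 1: 15−9−6 = 0 plus torsion [2] → Ȟ^1 ≅ Z/2
degree 2: 10−0−9 = 1 → Ȟ^2 ≅ Z

Ȟ^0(U;F) ≅ 0,  Ȟ^1(U;F) ≅ Z/2,  Ȟ^2(U;F) ≅ Z


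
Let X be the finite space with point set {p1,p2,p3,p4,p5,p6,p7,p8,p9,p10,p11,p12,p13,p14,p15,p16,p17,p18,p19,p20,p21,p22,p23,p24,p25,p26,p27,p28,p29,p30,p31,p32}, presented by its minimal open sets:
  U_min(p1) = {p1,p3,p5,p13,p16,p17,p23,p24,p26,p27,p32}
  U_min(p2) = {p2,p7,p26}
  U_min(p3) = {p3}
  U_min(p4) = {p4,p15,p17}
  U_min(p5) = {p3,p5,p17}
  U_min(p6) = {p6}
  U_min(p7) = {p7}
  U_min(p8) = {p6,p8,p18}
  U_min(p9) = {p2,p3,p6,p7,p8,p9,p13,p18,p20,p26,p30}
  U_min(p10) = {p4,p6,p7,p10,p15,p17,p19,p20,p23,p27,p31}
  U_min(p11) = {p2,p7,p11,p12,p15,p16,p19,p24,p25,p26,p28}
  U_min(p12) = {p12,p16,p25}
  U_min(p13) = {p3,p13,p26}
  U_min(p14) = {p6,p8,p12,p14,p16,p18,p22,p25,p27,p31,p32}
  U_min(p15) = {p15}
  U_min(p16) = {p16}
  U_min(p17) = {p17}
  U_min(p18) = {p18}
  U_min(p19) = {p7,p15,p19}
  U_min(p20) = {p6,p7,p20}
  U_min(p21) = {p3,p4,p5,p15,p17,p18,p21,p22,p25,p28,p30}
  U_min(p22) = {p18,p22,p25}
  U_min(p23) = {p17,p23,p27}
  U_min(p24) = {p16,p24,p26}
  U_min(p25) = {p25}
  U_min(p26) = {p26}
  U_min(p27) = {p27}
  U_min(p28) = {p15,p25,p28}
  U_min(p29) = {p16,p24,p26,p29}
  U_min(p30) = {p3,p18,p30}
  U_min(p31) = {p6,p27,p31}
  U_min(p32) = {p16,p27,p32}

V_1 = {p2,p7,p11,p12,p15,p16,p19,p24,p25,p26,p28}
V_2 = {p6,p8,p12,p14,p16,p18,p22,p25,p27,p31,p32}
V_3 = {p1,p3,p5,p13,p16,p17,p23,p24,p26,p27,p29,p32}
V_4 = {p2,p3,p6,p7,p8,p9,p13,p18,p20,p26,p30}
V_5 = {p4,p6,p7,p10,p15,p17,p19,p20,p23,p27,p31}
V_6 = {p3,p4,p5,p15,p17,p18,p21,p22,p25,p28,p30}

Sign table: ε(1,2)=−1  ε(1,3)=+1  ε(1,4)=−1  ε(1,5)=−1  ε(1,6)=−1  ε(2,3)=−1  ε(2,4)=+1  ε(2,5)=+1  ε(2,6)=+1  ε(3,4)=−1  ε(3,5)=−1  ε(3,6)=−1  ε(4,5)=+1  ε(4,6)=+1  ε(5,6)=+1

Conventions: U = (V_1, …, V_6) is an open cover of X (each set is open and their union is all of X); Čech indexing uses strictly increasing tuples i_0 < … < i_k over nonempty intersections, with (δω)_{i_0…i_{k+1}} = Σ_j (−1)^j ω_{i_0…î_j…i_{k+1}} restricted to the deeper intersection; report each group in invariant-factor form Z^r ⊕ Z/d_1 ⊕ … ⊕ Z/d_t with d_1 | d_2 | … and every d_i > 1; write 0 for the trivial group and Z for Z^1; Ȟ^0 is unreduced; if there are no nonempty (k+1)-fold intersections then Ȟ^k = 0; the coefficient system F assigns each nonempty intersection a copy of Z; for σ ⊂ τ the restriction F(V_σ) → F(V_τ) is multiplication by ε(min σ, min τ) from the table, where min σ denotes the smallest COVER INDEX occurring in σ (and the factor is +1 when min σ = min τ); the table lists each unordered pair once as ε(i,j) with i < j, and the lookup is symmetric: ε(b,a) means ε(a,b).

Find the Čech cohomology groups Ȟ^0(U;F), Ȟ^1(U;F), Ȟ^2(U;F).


Ȟ^0 = Z, Ȟ^1 = 0 and Ȟ^2 = Z/2

nonempty overlaps:
  V12={p12,p16,p25} V13={p16,p24,p26} V14={p2,p7,p26} V15={p7,p15,p19} V16={p15,p25,p28} V23={p16,p27,p32} V24={p6,p8,p18} V25={p6,p27,p31} V26={p18,p22,p25} V34={p3,p13,p26} V35={p17,p23,p27} V36={p3,p5,p17} V45={p6,p7,p20} V46={p3,p18,p30} V56={p4,p15,p17}
  V123={p16} V126={p25} V134={p26} V145={p7} V156={p15} V235={p27} V245={p6} V246={p18} V346={p3} V356={p17}
C dims 6,15,10; δ0: rk 5, SNF 1^5; δ1: rk 10, SNF 1^9·2
degree 0: 6−5−0 = 1 → Ȟ^0 ≅ Z
degree 1: 15−10−5 = 0 → Ȟ^1 ≅ 0
degree 2: 10−0−10 = 0 plus torsion [2] → Ȟ^2 ≅ Z/2


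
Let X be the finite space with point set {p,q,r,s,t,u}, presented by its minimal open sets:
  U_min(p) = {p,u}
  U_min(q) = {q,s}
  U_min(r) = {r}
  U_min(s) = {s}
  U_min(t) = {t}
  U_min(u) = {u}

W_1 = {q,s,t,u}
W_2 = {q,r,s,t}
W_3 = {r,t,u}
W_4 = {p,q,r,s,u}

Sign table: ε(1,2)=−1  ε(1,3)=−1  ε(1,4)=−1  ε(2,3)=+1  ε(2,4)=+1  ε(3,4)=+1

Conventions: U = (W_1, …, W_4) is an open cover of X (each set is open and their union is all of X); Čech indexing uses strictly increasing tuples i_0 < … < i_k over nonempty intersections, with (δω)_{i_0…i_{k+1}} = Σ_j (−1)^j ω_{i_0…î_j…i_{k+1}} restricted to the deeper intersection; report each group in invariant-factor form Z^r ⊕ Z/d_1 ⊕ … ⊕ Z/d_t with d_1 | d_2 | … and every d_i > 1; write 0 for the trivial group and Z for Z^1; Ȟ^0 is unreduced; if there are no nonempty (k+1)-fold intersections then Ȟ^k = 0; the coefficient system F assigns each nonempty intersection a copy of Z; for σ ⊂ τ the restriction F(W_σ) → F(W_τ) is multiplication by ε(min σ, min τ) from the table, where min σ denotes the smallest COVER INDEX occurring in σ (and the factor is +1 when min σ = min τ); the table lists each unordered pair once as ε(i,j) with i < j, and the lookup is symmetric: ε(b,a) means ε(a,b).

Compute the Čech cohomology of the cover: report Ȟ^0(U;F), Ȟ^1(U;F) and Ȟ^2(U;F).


Ȟ^0 ≅ Z, Ȟ^1 ≅ 0 and Ȟ^2 ≅ Z

nerve simplices:
  W12={q,s,t} W13={t,u} W14={q,s,u} W23={r,t} W24={q,r,s} W34={r,u}
  W123={t} W124={q,s} W134={u} W234={r}
C dims 4,6,4; δ0: rk 3, SNF 1^3; δ1: rk 3, SNF 1^3
degree 0: 4−3−0 = 1 → Ȟ^0 ≅ Z
degree 1: 6−3−3 = 0 → Ȟ^1 ≅ 0
degree 2: 4−0−3 = 1 → Ȟ^2 ≅ Z


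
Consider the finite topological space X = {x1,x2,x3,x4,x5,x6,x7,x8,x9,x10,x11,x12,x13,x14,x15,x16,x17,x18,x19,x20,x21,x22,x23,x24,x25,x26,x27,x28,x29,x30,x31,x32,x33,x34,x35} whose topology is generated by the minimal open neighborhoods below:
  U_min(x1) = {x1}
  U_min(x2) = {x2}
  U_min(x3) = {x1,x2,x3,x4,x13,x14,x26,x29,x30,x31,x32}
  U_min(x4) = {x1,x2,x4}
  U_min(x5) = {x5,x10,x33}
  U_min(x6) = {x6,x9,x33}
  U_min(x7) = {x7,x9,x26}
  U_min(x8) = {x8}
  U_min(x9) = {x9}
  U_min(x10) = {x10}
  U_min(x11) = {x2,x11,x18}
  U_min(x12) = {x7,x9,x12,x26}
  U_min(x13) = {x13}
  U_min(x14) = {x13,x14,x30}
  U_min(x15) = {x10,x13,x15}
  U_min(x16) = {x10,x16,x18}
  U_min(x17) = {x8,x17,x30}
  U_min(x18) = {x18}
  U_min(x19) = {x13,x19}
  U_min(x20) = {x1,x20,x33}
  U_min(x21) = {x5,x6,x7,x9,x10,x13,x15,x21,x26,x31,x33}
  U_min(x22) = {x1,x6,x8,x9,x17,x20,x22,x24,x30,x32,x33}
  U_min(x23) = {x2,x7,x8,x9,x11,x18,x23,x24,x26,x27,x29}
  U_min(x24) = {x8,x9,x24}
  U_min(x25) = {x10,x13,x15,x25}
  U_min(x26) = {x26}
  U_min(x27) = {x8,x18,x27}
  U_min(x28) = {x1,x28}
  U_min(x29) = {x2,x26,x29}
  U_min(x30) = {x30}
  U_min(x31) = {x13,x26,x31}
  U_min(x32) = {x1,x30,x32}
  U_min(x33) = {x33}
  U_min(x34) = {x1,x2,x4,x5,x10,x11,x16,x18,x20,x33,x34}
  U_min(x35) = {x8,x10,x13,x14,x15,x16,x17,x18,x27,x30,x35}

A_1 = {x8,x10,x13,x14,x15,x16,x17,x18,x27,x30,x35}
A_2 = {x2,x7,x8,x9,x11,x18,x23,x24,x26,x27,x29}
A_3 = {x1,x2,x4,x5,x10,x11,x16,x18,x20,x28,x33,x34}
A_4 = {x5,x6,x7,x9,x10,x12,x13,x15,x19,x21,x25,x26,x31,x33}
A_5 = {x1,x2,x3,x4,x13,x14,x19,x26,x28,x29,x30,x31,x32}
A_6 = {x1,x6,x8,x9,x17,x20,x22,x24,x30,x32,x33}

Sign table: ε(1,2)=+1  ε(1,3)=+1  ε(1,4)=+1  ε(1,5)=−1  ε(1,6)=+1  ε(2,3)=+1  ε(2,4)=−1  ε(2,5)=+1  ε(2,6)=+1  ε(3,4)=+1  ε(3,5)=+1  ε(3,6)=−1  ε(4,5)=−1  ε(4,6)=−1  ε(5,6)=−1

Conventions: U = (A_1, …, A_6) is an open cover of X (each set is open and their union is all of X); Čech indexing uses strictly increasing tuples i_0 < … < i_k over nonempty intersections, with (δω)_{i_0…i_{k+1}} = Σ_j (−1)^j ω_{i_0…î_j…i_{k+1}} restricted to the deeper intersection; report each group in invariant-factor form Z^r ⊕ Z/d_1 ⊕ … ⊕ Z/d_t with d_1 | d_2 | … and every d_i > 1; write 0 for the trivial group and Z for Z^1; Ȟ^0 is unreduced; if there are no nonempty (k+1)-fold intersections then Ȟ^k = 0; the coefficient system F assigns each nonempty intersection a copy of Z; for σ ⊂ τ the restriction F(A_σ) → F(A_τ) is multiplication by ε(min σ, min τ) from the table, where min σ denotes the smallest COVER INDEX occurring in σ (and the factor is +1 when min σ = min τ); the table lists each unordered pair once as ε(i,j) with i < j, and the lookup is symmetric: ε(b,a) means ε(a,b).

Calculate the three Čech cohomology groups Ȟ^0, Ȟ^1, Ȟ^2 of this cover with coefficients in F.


nonempty intersections:
  A12={x8,x18,x27} A13={x10,x16,x18} A14={x10,x13,x15} A15={x13,x14,x30} A16={x8,x17,x30} A23={x2,x11,x18} A24={x7,x9,x26} A25={x2,x26,x29} A26={x8,x9,x24} A34={x5,x10,x33} A35={x1,x2,x4,x28} A36={x1,x20,x33} A45={x13,x19,x26,x31} A46={x6,x9,x33} A56={x1,x30,x32}
  A123={x18} A126={x8} A134={x10} A145={x13} A156={x30} A235={x2} A245={x26} A246={x9} A346={x33} A356={x1}
C dims 6,15,10; δ0: rk 6, SNF 1^5·2; δ1: rk 9, SNF 1^9
Ȟ^0: (6−6)−0=0 ⇒ 0
Ȟ^1: (15−9)−6=0 plus torsion [2] ⇒ Z/2
Ȟ^2: (10−0)−9=1 ⇒ Z

Ȟ^0 ≅ 0; Ȟ^1 ≅ Z/2; Ȟ^2 ≅ Z


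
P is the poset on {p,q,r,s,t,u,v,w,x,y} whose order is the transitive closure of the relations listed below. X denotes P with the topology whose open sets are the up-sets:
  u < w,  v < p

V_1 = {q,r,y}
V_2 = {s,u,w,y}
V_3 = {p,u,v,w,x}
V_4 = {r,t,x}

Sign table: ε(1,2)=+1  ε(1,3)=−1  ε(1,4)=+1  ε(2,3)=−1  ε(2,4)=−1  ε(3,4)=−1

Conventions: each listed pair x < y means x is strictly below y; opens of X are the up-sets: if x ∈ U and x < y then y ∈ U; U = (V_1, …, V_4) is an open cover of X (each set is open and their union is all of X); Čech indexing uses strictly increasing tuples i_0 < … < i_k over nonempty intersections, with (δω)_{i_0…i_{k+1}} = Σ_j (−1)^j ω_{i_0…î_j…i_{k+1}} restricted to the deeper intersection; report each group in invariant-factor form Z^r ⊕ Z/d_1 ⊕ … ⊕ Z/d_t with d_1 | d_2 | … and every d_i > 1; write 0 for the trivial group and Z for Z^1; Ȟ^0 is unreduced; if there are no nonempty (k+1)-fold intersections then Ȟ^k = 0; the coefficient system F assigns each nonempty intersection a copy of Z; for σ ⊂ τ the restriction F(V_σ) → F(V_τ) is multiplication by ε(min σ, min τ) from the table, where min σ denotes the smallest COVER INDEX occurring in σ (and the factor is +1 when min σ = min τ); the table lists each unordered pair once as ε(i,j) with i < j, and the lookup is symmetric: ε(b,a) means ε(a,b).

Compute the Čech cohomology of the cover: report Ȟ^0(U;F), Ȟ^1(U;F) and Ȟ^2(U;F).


nonempty intersections:
  V12={y} V14={r} V23={u,w} V34={x}
C dims 4,4; δ0: rk 3, SNF 1^3
Ȟ^0: (4−3)−0=1 ⇒ Z
Ȟ^1: (4−0)−3=1 ⇒ Z
Ȟ^2: (0−0)−0=0 ⇒ 0

Ȟ^0 ≅ Z,  Ȟ^1 ≅ Z,  Ȟ^2 ≅ 0


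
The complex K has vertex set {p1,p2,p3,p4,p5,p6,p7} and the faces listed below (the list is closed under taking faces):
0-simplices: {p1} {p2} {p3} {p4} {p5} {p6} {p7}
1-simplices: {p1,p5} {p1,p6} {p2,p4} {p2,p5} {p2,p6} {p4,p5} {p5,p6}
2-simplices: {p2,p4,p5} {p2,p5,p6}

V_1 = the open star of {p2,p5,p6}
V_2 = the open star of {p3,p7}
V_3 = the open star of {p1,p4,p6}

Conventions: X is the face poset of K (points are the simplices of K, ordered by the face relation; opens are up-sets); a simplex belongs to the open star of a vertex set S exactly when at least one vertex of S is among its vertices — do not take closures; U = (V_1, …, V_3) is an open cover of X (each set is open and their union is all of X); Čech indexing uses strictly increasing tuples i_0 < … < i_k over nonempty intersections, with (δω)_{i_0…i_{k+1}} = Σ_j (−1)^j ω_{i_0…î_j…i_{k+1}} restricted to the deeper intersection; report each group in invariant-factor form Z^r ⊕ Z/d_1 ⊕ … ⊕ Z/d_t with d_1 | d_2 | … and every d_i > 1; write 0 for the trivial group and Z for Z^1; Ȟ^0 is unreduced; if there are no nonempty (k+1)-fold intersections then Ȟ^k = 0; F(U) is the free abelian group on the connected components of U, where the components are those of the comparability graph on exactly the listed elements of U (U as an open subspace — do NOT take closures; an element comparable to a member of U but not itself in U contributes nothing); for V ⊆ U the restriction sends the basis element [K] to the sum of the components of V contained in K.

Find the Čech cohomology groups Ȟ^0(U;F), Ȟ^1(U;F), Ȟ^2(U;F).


Ȟ^0(U;F) ≅ Z^3, Ȟ^1(U;F) ≅ Z, Ȟ^2(U;F) ≅ 0

nerve of the cover:
  V1={{p2},{p5},{p6},{p1,p5},{p1,p6},{p2,p4},{p2,p5},{p2,p6},{p4,p5},{p5,p6},{p2,p4,p5},{p2,p5,p6}} V2={{p3},{p7}} V3={{p1},{p4},{p6},{p1,p5},{p1,p6},{p2,p4},{p2,p6},{p4,p5},{p5,p6},{p2,p4,p5},{p2,p5,p6}}
  V13={{p6},{p1,p5},{p1,p6},{p2,p4},{p2,p6},{p4,p5},{p5,p6},{p2,p4,p5},{p2,p5,p6}}
components per intersection:
  V1: {{p2},{p5},{p6},{p1,p5},{p1,p6},{p2,p4},{p2,p5},{p2,p6},{p4,p5},{p5,p6},{p2,p4,p5},{p2,p5,p6}}
  V2: {{p3}} {{p7}}
  V3: {{p1},{p6},{p1,p5},{p1,p6},{p2,p6},{p5,p6},{p2,p5,p6}} {{p4},{p2,p4},{p4,p5},{p2,p4,p5}}
  V13: {{p6},{p1,p6},{p2,p6},{p5,p6},{p2,p5,p6}} {{p1,p5}} {{p2,p4},{p4,p5},{p2,p4,p5}}
C dims 5,3; δ0: rk 2, SNF 1^2
Ȟ^0 = (5 − 2) − 0 = 3, so Ȟ^0 ≅ Z^3
Ȟ^1 = (3 − 0) − 2 = 1, so Ȟ^1 ≅ Z
Ȟ^2 = (0 − 0) − 0 = 0, so Ȟ^2 ≅ 0


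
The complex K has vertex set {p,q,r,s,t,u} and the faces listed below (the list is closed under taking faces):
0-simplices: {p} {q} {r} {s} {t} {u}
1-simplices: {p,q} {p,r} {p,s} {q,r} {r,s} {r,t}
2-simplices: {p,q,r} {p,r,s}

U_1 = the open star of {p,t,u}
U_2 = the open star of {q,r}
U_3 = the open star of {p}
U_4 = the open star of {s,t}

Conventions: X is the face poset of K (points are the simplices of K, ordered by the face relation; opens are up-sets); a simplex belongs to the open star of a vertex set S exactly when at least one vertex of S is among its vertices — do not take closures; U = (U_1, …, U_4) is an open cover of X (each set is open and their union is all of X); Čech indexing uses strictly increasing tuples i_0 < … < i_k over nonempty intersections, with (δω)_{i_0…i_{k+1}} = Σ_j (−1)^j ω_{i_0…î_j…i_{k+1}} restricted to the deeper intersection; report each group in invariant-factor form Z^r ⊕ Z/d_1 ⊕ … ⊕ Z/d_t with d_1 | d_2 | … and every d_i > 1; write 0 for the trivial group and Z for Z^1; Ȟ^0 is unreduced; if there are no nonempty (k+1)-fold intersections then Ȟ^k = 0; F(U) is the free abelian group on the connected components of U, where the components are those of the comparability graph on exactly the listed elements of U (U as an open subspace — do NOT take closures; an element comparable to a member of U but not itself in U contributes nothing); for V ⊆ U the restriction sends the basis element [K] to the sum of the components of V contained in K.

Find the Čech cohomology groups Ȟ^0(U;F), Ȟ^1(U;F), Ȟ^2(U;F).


Ȟ^0(U;F) ≅ Z^2, Ȟ^1(U;F) ≅ 0, Ȟ^2(U;F) ≅ 0

nonempty intersections:
  U1={{p},{t},{u},{p,q},{p,r},{p,s},{r,t},{p,q,r},{p,r,s}} U2={{q},{r},{p,q},{p,r},{q,r},{r,s},{r,t},{p,q,r},{p,r,s}} U3={{p},{p,q},{p,r},{p,s},{p,q,r},{p,r,s}} U4={{s},{t},{p,s},{r,s},{r,t},{p,r,s}}
  U12={{p,q},{p,r},{r,t},{p,q,r},{p,r,s}} U13={{p},{p,q},{p,r},{p,s},{p,q,r},{p,r,s}} U14={{t},{p,s},{r,t},{p,r,s}} U23={{p,q},{p,r},{p,q,r},{p,r,s}} U24={{r,s},{r,t},{p,r,s}} U34={{p,s},{p,r,s}}
  U123={{p,q},{p,r},{p,q,r},{p,r,s}} U124={{r,t},{p,r,s}} U134={{p,s},{p,r,s}} U234={{p,r,s}}
  U1234={{p,r,s}}
components per intersection:
  U1: {{p},{p,q},{p,r},{p,s},{p,q,r},{p,r,s}} {{t},{r,t}} {{u}}
  U2: {{q},{r},{p,q},{p,r},{q,r},{r,s},{r,t},{p,q,r},{p,r,s}}
  U3: {{p},{p,q},{p,r},{p,s},{p,q,r},{p,r,s}}
  U4: {{s},{p,s},{r,s},{p,r,s}} {{t},{r,t}}
  U12: {{p,q},{p,r},{p,q,r},{p,r,s}} {{r,t}}
  U13: {{p},{p,q},{p,r},{p,s},{p,q,r},{p,r,s}}
  U14: {{t},{r,t}} {{p,s},{p,r,s}}
  U23: {{p,q},{p,r},{p,q,r},{p,r,s}}
  U24: {{r,s},{p,r,s}} {{r,t}}
  U34: {{p,s},{p,r,s}}
  U123: {{p,q},{p,r},{p,q,r},{p,r,s}}
  U124: {{r,t}} {{p,r,s}}
  U134: {{p,s},{p,r,s}}
  U234: {{p,r,s}}
  U1234: {{p,r,s}}
C dims 7,9,5,1; δ0: rk 5, SNF 1^5; δ1: rk 4, SNF 1^4; δ2: rk 1, SNF 1^1
Ȟ^0: (7−5)−0=2 ⇒ Z^2
Ȟ^1: (9−4)−5=0 ⇒ 0
Ȟ^2: (5−1)−4=0 ⇒ 0


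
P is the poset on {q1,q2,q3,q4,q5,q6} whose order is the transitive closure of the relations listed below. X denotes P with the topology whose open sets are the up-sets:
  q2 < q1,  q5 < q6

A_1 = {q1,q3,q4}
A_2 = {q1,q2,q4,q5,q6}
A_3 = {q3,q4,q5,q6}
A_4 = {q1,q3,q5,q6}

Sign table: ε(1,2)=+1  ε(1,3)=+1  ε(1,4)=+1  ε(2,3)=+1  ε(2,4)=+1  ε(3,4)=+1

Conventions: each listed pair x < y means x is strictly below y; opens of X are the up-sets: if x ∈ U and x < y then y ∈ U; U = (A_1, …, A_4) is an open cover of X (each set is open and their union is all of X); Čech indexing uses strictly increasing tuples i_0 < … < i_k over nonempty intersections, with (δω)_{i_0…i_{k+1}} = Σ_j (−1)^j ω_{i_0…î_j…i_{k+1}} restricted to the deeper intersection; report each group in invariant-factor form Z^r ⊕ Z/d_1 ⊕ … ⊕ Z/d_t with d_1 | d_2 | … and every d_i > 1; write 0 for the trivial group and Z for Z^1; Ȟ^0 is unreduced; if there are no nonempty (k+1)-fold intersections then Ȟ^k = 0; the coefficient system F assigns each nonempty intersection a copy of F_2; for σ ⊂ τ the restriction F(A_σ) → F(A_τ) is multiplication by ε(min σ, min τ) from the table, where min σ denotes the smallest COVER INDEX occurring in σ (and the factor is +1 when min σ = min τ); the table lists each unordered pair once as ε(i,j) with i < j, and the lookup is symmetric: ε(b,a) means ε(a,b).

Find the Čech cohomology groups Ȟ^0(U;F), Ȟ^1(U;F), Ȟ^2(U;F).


nerve simplices:
  A12={q1,q4} A13={q3,q4} A14={q1,q3} A23={q4,q5,q6} A24={q1,q5,q6} A34={q3,q5,q6}
  A123={q4} A124={q1} A134={q3} A234={q5,q6}
C dims 4,6,4; δ0: rk_F2 3; δ1: rk_F2 3
degree 0: 4−3−0 = 1 → Ȟ^0 ≅ Z/2
degree 1: 6−3−3 = 0 → Ȟ^1 ≅ 0
degree 2: 4−0−3 = 1 → Ȟ^2 ≅ Z/2

Ȟ^0 ≅ Z/2, Ȟ^1 ≅ 0, Ȟ^2 ≅ Z/2


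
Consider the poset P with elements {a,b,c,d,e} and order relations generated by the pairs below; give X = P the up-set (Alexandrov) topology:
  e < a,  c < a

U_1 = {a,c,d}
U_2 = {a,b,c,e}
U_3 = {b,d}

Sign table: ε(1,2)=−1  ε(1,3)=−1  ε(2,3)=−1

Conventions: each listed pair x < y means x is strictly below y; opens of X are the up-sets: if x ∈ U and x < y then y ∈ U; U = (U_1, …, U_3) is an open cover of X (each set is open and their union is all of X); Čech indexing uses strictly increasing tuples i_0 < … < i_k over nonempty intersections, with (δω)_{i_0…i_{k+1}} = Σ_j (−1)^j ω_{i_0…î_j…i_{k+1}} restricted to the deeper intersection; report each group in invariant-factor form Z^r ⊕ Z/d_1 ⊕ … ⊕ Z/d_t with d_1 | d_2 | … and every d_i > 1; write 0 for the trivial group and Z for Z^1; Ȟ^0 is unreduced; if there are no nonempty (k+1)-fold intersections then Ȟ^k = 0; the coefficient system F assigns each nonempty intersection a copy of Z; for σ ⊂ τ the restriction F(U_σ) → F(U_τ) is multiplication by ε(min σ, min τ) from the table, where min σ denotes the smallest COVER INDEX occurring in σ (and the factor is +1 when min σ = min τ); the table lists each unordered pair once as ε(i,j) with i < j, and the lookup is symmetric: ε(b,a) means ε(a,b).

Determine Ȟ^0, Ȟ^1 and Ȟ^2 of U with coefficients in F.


nerve of the cover:
  U12={a,c} U13={d} U23={b}
C dims 3,3; δ0: rk 3, SNF 1^2·2
Ȟ^0 = (3 − 3) − 0 = 0, so Ȟ^0 ≅ 0
Ȟ^1 = (3 − 0) − 3 = 0 plus torsion [2], so Ȟ^1 ≅ Z/2
Ȟ^2 = (0 − 0) − 0 = 0, so Ȟ^2 ≅ 0

Ȟ^0 ≅ 0, Ȟ^1 ≅ Z/2 and Ȟ^2 ≅ 0


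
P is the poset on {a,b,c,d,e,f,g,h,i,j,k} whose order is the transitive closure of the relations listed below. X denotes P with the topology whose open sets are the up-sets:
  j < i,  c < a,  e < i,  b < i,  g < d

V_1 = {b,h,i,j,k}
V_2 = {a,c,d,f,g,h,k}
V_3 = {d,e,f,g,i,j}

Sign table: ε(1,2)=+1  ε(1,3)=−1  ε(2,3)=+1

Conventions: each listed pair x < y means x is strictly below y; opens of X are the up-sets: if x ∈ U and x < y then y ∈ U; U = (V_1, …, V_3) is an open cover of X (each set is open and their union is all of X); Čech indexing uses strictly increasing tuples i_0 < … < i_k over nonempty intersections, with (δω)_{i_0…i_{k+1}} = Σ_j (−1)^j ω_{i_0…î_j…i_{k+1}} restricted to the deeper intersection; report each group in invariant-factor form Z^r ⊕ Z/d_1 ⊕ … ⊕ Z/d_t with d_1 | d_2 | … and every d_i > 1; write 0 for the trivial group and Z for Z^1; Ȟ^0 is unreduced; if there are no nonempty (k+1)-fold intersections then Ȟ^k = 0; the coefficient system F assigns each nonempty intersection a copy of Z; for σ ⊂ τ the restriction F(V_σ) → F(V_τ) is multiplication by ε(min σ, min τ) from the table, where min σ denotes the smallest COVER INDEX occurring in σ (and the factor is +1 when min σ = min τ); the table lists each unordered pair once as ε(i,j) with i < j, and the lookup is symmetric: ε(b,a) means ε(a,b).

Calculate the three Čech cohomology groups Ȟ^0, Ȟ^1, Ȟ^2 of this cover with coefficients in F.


Ȟ^0 ≅ 0, Ȟ^1 ≅ Z/2 and Ȟ^2 ≅ 0

nerve simplices:
  V12={h,k} V13={i,j} V23={d,f,g}
C dims 3,3; δ0: rk 3, SNF 1^2·2
degree 0: 3−3−0 = 0 → Ȟ^0 ≅ 0
degree 1: 3−0−3 = 0 plus torsion [2] → Ȟ^1 ≅ Z/2
degree 2: 0−0−0 = 0 → Ȟ^2 ≅ 0


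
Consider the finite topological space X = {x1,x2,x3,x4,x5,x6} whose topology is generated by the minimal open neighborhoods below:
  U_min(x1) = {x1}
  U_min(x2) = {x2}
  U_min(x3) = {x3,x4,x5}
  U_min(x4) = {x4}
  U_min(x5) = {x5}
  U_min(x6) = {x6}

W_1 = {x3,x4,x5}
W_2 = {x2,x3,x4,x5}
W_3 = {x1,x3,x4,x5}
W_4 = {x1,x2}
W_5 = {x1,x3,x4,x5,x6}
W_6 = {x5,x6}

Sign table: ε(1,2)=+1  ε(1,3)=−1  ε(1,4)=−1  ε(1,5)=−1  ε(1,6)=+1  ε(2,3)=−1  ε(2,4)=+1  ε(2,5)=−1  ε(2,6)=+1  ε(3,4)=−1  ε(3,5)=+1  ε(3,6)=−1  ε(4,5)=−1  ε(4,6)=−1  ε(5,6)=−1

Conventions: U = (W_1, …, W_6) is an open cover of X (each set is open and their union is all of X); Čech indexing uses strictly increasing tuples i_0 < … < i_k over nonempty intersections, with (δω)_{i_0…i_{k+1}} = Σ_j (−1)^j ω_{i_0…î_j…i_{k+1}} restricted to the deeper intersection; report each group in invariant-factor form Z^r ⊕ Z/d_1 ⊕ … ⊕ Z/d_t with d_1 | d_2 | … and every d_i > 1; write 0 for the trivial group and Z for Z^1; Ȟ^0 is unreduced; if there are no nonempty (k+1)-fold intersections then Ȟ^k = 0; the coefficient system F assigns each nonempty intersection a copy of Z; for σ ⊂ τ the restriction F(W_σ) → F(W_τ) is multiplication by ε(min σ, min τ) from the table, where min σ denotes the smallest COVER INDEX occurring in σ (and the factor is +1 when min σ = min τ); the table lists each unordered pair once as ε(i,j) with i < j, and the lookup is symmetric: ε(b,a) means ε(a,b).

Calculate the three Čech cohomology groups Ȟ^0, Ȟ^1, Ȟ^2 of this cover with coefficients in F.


Ȟ^0(U;F) ≅ Z, Ȟ^1(U;F) ≅ Z and Ȟ^2(U;F) ≅ 0

nonempty intersections:
  W12={x3,x4,x5} W13={x3,x4,x5} W15={x3,x4,x5} W16={x5} W23={x3,x4,x5} W24={x2} W25={x3,x4,x5} W26={x5} W34={x1} W35={x1,x3,x4,x5} W36={x5} W45={x1} W56={x5,x6}
  W123={x3,x4,x5} W125={x3,x4,x5} W126={x5} W135={x3,x4,x5} W136={x5} W156={x5} W235={x3,x4,x5} W236={x5} W256={x5} W345={x1} W356={x5}
  W1235={x3,x4,x5} W1236={x5} W1256={x5} W1356={x5} W2356={x5}
  W12356={x5}
C dims 6,13,11,5; δ0: rk 5, SNF 1^5; δ1: rk 7, SNF 1^7; δ2: rk 4, SNF 1^4
Ȟ^0: (6−5)−0=1 ⇒ Z
Ȟ^1: (13−7)−5=1 ⇒ Z
Ȟ^2: (11−4)−7=0 ⇒ 0


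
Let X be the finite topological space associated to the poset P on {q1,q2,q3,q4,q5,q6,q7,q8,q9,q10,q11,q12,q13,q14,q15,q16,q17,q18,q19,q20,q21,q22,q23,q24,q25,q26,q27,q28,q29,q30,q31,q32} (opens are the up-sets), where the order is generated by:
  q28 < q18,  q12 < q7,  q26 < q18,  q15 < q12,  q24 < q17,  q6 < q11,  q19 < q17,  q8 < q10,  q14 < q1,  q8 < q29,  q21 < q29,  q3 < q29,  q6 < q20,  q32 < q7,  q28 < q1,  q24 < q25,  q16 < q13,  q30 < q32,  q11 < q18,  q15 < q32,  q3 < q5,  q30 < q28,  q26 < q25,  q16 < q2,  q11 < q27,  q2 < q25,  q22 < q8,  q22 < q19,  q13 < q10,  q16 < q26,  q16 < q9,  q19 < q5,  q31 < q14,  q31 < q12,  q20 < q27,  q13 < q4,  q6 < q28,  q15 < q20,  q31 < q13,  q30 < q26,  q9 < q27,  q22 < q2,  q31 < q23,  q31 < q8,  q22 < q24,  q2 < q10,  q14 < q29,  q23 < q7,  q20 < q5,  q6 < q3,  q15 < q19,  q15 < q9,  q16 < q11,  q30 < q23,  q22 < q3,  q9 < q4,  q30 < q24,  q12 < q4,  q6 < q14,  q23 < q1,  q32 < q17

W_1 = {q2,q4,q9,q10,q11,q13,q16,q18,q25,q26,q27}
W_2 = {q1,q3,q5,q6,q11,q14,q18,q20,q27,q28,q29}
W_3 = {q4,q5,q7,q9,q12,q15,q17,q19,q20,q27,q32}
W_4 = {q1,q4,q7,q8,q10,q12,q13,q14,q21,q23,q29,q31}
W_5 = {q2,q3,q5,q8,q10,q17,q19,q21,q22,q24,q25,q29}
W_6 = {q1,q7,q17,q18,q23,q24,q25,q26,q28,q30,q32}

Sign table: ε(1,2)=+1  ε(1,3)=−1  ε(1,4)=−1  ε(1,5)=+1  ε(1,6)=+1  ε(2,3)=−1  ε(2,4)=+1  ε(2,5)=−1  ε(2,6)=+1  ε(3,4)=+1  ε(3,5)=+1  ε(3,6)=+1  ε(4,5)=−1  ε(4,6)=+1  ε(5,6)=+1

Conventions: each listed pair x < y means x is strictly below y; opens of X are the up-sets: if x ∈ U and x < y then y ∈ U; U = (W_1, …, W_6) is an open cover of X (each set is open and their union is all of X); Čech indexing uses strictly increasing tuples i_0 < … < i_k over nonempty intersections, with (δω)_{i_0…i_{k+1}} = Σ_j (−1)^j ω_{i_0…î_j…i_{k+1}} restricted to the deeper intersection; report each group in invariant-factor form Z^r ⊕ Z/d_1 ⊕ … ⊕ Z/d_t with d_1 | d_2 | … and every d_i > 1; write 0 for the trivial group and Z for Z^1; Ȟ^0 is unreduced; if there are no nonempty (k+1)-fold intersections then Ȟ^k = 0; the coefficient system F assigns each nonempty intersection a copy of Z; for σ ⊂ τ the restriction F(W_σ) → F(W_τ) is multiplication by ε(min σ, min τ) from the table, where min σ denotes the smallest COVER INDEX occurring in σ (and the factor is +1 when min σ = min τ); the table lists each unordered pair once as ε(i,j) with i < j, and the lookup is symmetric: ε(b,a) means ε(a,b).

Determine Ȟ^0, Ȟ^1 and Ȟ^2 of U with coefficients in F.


nonempty overlaps:
  W12={q11,q18,q27} W13={q4,q9,q27} W14={q4,q10,q13} W15={q2,q10,q25} W16={q18,q25,q26} W23={q5,q20,q27} W24={q1,q14,q29} W25={q3,q5,q29} W26={q1,q18,q28} W34={q4,q7,q12} W35={q5,q17,q19} W36={q7,q17,q32} W45={q8,q10,q21,q29} W46={q1,q7,q23} W56={q17,q24,q25}
  W123={q27} W126={q18} W134={q4} W145={q10} W156={q25} W235={q5} W245={q29} W246={q1} W346={q7} W356={q17}
C dims 6,15,10; δ0: rk 6, SNF 1^5·2; δ1: rk 9, SNF 1^9
degree 0: 6−6−0 = 0 → Ȟ^0 ≅ 0
degree 1: 15−9−6 = 0 plus torsion [2] → Ȟ^1 ≅ Z/2
degree 2: 10−0−9 = 1 → Ȟ^2 ≅ Z

Ȟ^0 = 0; Ȟ^1 = Z/2; Ȟ^2 = Z


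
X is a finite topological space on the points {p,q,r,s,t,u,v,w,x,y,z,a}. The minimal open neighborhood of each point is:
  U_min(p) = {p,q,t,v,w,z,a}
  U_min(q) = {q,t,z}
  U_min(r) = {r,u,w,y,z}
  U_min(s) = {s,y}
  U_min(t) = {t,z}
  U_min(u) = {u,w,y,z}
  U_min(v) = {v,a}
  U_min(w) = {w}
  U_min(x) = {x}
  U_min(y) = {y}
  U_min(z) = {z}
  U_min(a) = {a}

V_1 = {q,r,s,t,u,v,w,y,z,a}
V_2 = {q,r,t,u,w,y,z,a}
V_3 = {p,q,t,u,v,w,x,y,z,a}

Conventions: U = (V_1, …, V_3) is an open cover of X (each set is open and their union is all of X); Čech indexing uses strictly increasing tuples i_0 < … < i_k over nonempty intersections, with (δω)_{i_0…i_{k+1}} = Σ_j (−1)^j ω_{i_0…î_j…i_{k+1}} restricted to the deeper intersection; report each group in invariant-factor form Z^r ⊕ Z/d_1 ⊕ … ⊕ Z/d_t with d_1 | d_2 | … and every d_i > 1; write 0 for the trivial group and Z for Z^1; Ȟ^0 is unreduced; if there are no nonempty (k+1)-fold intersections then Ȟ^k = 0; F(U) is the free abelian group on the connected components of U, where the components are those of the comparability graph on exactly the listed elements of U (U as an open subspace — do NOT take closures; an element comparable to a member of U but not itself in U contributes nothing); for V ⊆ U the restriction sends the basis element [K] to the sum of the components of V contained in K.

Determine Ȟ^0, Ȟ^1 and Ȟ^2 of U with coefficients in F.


Ȟ^0(U;F) ≅ Z^2, Ȟ^1(U;F) ≅ 0 and Ȟ^2(U;F) ≅ 0

nerve of the cover:
  V12={q,r,t,u,w,y,z,a} V13={q,t,u,v,w,y,z,a} V23={q,t,u,w,y,z,a}
  V123={q,t,u,w,y,z,a}
components per intersection:
  V1: {q,r,s,t,u,w,y,z} {v,a}
  V2: {q,r,t,u,w,y,z} {a}
  V3: {p,q,t,u,v,w,y,z,a} {x}
  V12: {q,r,t,u,w,y,z} {a}
  V13: {q,t,u,w,y,z} {v,a}
  V23: {q,t,u,w,y,z} {a}
  V123: {q,t,u,w,y,z} {a}
C dims 6,6,2; δ0: rk 4, SNF 1^4; δ1: rk 2, SNF 1^2
Ȟ^0 = (6 − 4) − 0 = 2, so Ȟ^0 ≅ Z^2
Ȟ^1 = (6 − 2) − 4 = 0, so Ȟ^1 ≅ 0
Ȟ^2 = (2 − 0) − 2 = 0, so Ȟ^2 ≅ 0


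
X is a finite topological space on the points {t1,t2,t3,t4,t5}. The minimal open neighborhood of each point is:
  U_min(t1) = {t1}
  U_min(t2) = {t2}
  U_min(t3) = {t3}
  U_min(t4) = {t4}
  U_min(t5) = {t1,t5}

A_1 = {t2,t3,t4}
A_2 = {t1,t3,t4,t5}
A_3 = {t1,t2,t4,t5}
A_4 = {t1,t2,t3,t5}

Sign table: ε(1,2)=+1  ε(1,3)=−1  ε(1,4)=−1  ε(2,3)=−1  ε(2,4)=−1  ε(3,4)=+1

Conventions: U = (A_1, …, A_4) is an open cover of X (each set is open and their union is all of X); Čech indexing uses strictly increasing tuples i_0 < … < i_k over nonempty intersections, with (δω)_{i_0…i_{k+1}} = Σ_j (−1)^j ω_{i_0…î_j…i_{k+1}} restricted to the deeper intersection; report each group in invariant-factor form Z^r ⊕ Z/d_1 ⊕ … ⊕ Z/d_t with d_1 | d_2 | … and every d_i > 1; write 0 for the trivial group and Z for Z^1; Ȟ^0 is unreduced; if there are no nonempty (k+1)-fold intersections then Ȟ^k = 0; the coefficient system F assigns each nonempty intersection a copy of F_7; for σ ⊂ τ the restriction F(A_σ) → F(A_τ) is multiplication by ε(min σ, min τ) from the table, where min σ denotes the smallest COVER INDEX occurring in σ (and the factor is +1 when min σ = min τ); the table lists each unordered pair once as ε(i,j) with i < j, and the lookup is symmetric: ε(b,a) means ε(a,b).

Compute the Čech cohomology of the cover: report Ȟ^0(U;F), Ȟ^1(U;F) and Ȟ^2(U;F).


nerve of the cover:
  A12={t3,t4} A13={t2,t4} A14={t2,t3} A23={t1,t4,t5} A24={t1,t3,t5} A34={t1,t2,t5}
  A123={t4} A124={t3} A134={t2} A234={t1,t5}
C dims 4,6,4; δ0: rk_F7 3; δ1: rk_F7 3
Ȟ^0 = (4 − 3) − 0 = 1, so Ȟ^0 ≅ Z/7
Ȟ^1 = (6 − 3) − 3 = 0, so Ȟ^1 ≅ 0
Ȟ^2 = (4 − 0) − 3 = 1, so Ȟ^2 ≅ Z/7

Ȟ^0(U;F) ≅ Z/7; Ȟ^1(U;F) ≅ 0; Ȟ^2(U;F) ≅ Z/7


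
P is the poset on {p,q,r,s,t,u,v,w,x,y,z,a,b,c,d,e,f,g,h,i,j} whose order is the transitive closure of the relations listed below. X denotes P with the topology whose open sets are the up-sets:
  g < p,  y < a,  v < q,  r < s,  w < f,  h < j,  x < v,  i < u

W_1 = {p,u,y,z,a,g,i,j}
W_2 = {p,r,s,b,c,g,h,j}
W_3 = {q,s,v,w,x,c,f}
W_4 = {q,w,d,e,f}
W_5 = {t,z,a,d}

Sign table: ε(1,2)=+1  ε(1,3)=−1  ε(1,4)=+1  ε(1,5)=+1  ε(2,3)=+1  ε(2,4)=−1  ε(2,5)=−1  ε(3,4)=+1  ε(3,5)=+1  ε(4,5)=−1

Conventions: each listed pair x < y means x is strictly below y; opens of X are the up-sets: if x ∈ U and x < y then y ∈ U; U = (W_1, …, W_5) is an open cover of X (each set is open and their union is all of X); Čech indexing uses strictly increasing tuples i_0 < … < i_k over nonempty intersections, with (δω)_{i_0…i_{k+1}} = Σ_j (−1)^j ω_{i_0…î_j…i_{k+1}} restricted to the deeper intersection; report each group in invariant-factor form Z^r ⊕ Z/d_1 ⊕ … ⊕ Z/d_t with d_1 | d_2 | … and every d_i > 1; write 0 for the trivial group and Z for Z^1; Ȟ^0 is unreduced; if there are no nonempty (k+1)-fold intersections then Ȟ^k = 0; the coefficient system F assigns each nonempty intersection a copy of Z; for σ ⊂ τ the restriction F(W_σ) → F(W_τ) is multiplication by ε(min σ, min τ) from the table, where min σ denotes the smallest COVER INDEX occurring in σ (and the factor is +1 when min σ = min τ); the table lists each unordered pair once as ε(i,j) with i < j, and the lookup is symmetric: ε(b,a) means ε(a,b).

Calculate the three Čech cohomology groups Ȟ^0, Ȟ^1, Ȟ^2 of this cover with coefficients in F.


Ȟ^0 = 0,  Ȟ^1 = Z/2,  Ȟ^2 = 0

intersection data:
  W12={p,g,j} W15={z,a} W23={s,c} W34={q,w,f} W45={d}
C dims 5,5; δ0: rk 5, SNF 1^4·2
Ȟ^0 = (5 − 5) − 0 = 0, so Ȟ^0 ≅ 0
Ȟ^1 = (5 − 0) − 5 = 0 plus torsion [2], so Ȟ^1 ≅ Z/2
Ȟ^2 = (0 − 0) − 0 = 0, so Ȟ^2 ≅ 0
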